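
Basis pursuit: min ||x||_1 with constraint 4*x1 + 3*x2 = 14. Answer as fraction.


Axis intercepts:
  x1 = 7/2, x2 = 0: L1 = 7/2
  x1 = 0, x2 = 14/3: L1 = 14/3
x* = (7/2, 0)
||x*||_1 = 7/2.

7/2


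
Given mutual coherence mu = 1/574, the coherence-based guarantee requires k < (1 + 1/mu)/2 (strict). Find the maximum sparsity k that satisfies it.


1/mu = 574.
1 + 1/mu = 575.
(1 + 1/mu)/2 = 287.5 is not an integer, so k_max = floor(287.5) = 287.

287


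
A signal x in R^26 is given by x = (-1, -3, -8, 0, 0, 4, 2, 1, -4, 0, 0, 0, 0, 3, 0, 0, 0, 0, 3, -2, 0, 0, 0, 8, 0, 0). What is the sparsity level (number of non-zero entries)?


Non-zero positions: [0, 1, 2, 5, 6, 7, 8, 13, 18, 19, 23].
Sparsity = 11.

11


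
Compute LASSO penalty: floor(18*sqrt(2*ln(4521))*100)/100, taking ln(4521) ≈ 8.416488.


ln(4521) ≈ 8.416488.
2*ln(n) ≈ 16.832976.
sqrt(2*ln(n)) ≈ sqrt(16.832976) ≈ 4.102801.
lambda ≈ 18*4.102801 = 73.850418.
floor(lambda*100)/100 = 73.85.

73.85


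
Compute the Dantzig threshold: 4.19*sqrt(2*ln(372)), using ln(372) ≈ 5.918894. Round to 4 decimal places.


ln(372) ≈ 5.918894.
2*ln(n) ≈ 11.837788.
sqrt(2*ln(n)) ≈ sqrt(11.837788) ≈ 3.440609.
threshold ≈ 4.19*3.440609 = 14.41615171 ≈ 14.4162.

14.4162


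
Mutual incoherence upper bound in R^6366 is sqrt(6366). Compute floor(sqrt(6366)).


79^2 = 6241 <= 6366 < 6400 = 80^2, so 79 <= sqrt(6366) < 80.
floor(sqrt(6366)) = 79.

79


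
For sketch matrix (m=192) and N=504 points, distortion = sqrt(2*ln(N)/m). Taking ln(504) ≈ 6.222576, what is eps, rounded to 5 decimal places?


ln(504) ≈ 6.222576.
2*ln(N)/m ≈ 2*6.222576/192 ≈ 0.0648185.
eps = sqrt(0.0648185) ≈ 0.2545948 ≈ 0.25459.

0.25459


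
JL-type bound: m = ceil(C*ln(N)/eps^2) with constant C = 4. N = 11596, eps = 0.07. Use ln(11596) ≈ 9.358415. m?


ln(11596) ≈ 9.358415.
eps^2 = 0.07^2 = 0.0049.
C*ln(N)/eps^2 ≈ 4*9.358415/0.0049 ≈ 7639.5224.
m = ceil(7639.5224) = 7640.

7640


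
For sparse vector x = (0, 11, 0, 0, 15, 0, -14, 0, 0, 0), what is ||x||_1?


Non-zero entries: [(1, 11), (4, 15), (6, -14)]
Absolute values: [11, 15, 14]
||x||_1 = sum = 40.

40


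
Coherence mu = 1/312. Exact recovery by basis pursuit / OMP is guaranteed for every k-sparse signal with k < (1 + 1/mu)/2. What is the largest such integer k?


1/mu = 312.
1 + 1/mu = 313.
(1 + 1/mu)/2 = 156.5 is not an integer, so k_max = floor(156.5) = 156.

156


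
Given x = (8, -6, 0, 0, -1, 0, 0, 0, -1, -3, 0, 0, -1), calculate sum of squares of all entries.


Non-zero entries: [(0, 8), (1, -6), (4, -1), (8, -1), (9, -3), (12, -1)]
Squares: [64, 36, 1, 1, 9, 1]
||x||_2^2 = sum = 112.

112


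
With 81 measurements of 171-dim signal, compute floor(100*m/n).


100*m/n = 100*81/171 ≈ 47.3684.
floor = 47.

47


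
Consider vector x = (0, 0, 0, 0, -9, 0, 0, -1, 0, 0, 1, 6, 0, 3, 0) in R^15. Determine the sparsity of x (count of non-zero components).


Non-zero positions: [4, 7, 10, 11, 13].
Sparsity = 5.

5


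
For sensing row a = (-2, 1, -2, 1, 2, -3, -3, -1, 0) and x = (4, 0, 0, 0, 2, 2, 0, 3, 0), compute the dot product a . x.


Non-zero terms: ['-2*4', '2*2', '-3*2', '-1*3']
Products: [-8, 4, -6, -3]
y = sum = -13.

-13


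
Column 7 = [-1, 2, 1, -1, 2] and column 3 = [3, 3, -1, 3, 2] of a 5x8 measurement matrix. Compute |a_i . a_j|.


Inner product: -1*3 + 2*3 + 1*-1 + -1*3 + 2*2
Products: [-3, 6, -1, -3, 4]
Sum = 3.
|dot| = 3.

3


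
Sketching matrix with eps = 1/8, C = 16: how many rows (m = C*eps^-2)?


1/eps = 8.
(1/eps)^2 = 64.
m = 16*64 = 1024.

1024


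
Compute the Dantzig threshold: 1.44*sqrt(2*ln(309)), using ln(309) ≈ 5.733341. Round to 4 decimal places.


ln(309) ≈ 5.733341.
2*ln(n) ≈ 11.466682.
sqrt(2*ln(n)) ≈ sqrt(11.466682) ≈ 3.386249.
threshold ≈ 1.44*3.386249 = 4.87619856 ≈ 4.8762.

4.8762


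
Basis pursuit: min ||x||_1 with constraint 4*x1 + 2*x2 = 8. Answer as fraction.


Axis intercepts:
  x1 = 2, x2 = 0: L1 = 2
  x1 = 0, x2 = 4: L1 = 4
x* = (2, 0)
||x*||_1 = 2.

2


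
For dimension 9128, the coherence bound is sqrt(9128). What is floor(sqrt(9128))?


95^2 = 9025 <= 9128 < 9216 = 96^2, so 95 <= sqrt(9128) < 96.
floor(sqrt(9128)) = 95.

95


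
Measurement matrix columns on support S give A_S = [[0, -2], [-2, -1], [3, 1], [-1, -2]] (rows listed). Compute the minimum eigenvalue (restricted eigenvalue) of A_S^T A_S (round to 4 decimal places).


A_S^T A_S = [[14, 7], [7, 10]].
trace = 24.
det = 91.
disc = trace^2 - 4*det = 576 - 4*91 = 212.
sqrt(212) ≈ 14.560220.
lam_min = (24 - sqrt(212))/2 ≈ (24 - 14.560220)/2 = 4.71989 ≈ 4.7199.

4.7199


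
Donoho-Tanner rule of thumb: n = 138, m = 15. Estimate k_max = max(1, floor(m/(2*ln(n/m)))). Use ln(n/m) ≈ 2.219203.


n/m = 138/15 = 46/5.
ln(n/m) ≈ 2.219203.
2*ln(n/m) ≈ 4.438406.
m/(2*ln(n/m)) ≈ 15/4.438406 ≈ 3.3796.
floor = 3.
k_max = max(1, 3) = 3.

3


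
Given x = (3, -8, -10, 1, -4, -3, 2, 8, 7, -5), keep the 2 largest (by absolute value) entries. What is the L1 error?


Sorted |x_i| descending: [10, 8, 8, 7, 5, 4, 3, 3, 2, 1]
Keep top 2: [10, 8]
Tail entries: [8, 7, 5, 4, 3, 3, 2, 1]
L1 error = sum of tail = 33.

33


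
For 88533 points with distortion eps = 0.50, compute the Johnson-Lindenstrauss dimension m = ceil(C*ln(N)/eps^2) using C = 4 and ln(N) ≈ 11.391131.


ln(88533) ≈ 11.391131.
eps^2 = 0.50^2 = 0.25.
C*ln(N)/eps^2 ≈ 4*11.391131/0.25 ≈ 182.2581.
m = ceil(182.2581) = 183.

183


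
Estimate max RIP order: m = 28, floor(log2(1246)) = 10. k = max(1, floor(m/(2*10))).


floor(log2(1246)) = 10.
2*10 = 20.
m/(2*floor(log2(n))) = 28/20 ≈ 1.4.
floor = 1.
k = max(1, 1) = 1.

1


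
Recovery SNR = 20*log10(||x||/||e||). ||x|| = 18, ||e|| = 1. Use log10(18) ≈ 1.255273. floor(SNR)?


||x||/||e|| = 18/1 = 18.
log10(18) ≈ 1.255273.
20*log10(||x||/||e||) ≈ 20*1.255273 = 25.10546.
floor(25.10546) = 25.

25


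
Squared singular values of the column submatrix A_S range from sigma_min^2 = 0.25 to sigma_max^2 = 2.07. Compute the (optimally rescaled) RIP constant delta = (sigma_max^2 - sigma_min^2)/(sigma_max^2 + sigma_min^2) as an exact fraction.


lambda_max - lambda_min = 2.07 - 0.25 = 1.82.
lambda_max + lambda_min = 2.07 + 0.25 = 2.32.
delta = 1.82/2.32 = 182/232 = 91/116.

91/116


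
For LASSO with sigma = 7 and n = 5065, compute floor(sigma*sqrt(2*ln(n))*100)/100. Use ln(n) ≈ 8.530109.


ln(5065) ≈ 8.530109.
2*ln(n) ≈ 17.060218.
sqrt(2*ln(n)) ≈ sqrt(17.060218) ≈ 4.130402.
lambda ≈ 7*4.130402 = 28.912814.
floor(lambda*100)/100 = 28.91.

28.91


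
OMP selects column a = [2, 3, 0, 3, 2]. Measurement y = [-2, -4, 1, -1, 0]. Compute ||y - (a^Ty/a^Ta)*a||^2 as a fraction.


a^T a = 26.
a^T y = -19.
coeff = -19/26 = -19/26.
||r||^2 = 211/26.

211/26


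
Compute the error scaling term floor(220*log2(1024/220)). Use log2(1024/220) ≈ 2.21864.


log2(n/k) = log2(1024/220) ≈ 2.21864.
k*log2(n/k) ≈ 220*2.21864 = 488.1008.
floor(488.1008) = 488.

488


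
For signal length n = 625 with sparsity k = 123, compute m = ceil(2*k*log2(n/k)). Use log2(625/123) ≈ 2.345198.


log2(n/k) = log2(625/123) ≈ 2.345198.
2*k*log2(n/k) ≈ 2*123*2.345198 = 576.918708.
m = ceil(576.918708) = 577.

577


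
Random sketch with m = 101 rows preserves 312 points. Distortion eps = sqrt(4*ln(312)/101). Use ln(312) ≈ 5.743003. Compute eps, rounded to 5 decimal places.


ln(312) ≈ 5.743003.
4*ln(N)/m ≈ 4*5.743003/101 ≈ 0.22744566.
eps = sqrt(0.22744566) ≈ 0.4769126 ≈ 0.47691.

0.47691


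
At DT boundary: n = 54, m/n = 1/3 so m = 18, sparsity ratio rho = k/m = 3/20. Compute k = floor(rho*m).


m = 1/3*54 = 18.
rho = 3/20.
rho*m = 3/20*18 = 2.7.
k = floor(2.7) = 2.

2


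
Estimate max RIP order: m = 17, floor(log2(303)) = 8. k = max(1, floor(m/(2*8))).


floor(log2(303)) = 8.
2*8 = 16.
m/(2*floor(log2(n))) = 17/16 ≈ 1.0625.
floor = 1.
k = max(1, 1) = 1.

1


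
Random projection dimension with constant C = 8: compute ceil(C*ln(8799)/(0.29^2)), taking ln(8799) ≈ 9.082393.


ln(8799) ≈ 9.082393.
eps^2 = 0.29^2 = 0.0841.
C*ln(N)/eps^2 ≈ 8*9.082393/0.0841 ≈ 863.9613.
m = ceil(863.9613) = 864.

864


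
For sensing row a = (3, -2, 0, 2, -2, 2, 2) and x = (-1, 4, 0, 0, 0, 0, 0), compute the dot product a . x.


Non-zero terms: ['3*-1', '-2*4']
Products: [-3, -8]
y = sum = -11.

-11


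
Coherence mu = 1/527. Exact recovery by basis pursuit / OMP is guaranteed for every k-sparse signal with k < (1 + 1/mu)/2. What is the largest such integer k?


1/mu = 527.
1 + 1/mu = 528.
(1 + 1/mu)/2 = 264 is an integer and the inequality is strict, so k_max = 264 - 1 = 263.

263


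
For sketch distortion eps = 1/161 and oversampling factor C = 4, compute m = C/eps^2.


1/eps = 161.
(1/eps)^2 = 25921.
m = 4*25921 = 103684.

103684


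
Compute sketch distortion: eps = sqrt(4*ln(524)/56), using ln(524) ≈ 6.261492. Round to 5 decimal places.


ln(524) ≈ 6.261492.
4*ln(N)/m ≈ 4*6.261492/56 ≈ 0.44724943.
eps = sqrt(0.44724943) ≈ 0.6687671 ≈ 0.66877.

0.66877


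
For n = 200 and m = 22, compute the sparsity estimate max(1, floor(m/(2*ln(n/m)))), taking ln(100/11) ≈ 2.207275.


n/m = 200/22 = 100/11.
ln(n/m) ≈ 2.207275.
2*ln(n/m) ≈ 4.41455.
m/(2*ln(n/m)) ≈ 22/4.41455 ≈ 4.9835.
floor = 4.
k_max = max(1, 4) = 4.

4


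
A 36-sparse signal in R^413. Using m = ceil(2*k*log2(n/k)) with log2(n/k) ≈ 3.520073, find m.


log2(n/k) = log2(413/36) ≈ 3.520073.
2*k*log2(n/k) ≈ 2*36*3.520073 = 253.445256.
m = ceil(253.445256) = 254.

254


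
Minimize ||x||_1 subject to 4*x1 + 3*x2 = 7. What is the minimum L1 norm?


Axis intercepts:
  x1 = 7/4, x2 = 0: L1 = 7/4
  x1 = 0, x2 = 7/3: L1 = 7/3
x* = (7/4, 0)
||x*||_1 = 7/4.

7/4


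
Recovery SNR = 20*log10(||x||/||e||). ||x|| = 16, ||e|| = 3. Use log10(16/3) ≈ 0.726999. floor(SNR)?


||x||/||e|| = 16/3.
log10(16/3) ≈ 0.726999.
20*log10(||x||/||e||) ≈ 20*0.726999 = 14.53998.
floor(14.53998) = 14.

14


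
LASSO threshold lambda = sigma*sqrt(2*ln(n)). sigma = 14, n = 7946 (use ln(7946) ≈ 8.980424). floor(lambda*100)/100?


ln(7946) ≈ 8.980424.
2*ln(n) ≈ 17.960848.
sqrt(2*ln(n)) ≈ sqrt(17.960848) ≈ 4.238024.
lambda ≈ 14*4.238024 = 59.332336.
floor(lambda*100)/100 = 59.33.

59.33


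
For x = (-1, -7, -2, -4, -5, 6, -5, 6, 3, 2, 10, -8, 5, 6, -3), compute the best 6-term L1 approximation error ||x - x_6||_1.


Sorted |x_i| descending: [10, 8, 7, 6, 6, 6, 5, 5, 5, 4, 3, 3, 2, 2, 1]
Keep top 6: [10, 8, 7, 6, 6, 6]
Tail entries: [5, 5, 5, 4, 3, 3, 2, 2, 1]
L1 error = sum of tail = 30.

30


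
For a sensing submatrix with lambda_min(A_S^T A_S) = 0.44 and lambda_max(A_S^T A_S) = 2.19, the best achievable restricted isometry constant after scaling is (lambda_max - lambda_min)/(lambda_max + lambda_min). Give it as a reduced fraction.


lambda_max - lambda_min = 2.19 - 0.44 = 1.75.
lambda_max + lambda_min = 2.19 + 0.44 = 2.63.
delta = 1.75/2.63 = 175/263.

175/263


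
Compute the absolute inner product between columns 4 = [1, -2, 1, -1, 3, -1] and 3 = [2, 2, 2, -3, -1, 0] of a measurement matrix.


Inner product: 1*2 + -2*2 + 1*2 + -1*-3 + 3*-1 + -1*0
Products: [2, -4, 2, 3, -3, 0]
Sum = 0.
|dot| = 0.

0


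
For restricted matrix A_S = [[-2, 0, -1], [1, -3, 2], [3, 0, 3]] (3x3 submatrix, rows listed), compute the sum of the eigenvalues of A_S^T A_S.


Sum of eigenvalues of A_S^T A_S = trace(A_S^T A_S) = sum of squared column norms of A_S.
A_S^T A_S diagonal: [14, 9, 14].
trace = 14 + 9 + 14 = 37.

37


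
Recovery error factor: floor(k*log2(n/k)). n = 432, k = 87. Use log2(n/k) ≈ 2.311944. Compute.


log2(n/k) = log2(432/87) ≈ 2.311944.
k*log2(n/k) ≈ 87*2.311944 = 201.139128.
floor(201.139128) = 201.

201


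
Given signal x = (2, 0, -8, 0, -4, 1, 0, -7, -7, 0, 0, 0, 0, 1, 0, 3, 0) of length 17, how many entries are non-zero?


Non-zero positions: [0, 2, 4, 5, 7, 8, 13, 15].
Sparsity = 8.

8


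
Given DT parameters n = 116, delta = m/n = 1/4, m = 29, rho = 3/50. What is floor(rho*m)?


m = 1/4*116 = 29.
rho = 3/50.
rho*m = 3/50*29 = 1.74.
k = floor(1.74) = 1.

1


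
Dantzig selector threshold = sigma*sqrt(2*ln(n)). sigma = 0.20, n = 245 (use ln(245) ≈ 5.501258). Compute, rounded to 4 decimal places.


ln(245) ≈ 5.501258.
2*ln(n) ≈ 11.002516.
sqrt(2*ln(n)) ≈ sqrt(11.002516) ≈ 3.317004.
threshold ≈ 0.20*3.317004 = 0.6634008 ≈ 0.6634.

0.6634


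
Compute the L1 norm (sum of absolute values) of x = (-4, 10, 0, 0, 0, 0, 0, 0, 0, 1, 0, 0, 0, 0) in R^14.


Non-zero entries: [(0, -4), (1, 10), (9, 1)]
Absolute values: [4, 10, 1]
||x||_1 = sum = 15.

15


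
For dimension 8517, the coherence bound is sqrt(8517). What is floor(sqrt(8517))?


92^2 = 8464 <= 8517 < 8649 = 93^2, so 92 <= sqrt(8517) < 93.
floor(sqrt(8517)) = 92.

92


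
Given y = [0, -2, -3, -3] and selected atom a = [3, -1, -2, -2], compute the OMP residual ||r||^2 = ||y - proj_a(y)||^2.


a^T a = 18.
a^T y = 14.
coeff = 14/18 = 7/9.
||r||^2 = 100/9.

100/9


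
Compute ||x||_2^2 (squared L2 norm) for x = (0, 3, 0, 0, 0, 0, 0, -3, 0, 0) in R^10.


Non-zero entries: [(1, 3), (7, -3)]
Squares: [9, 9]
||x||_2^2 = sum = 18.

18


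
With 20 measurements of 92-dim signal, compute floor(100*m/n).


100*m/n = 100*20/92 ≈ 21.7391.
floor = 21.

21


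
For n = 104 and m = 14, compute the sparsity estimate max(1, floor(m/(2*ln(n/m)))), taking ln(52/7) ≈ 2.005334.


n/m = 104/14 = 52/7.
ln(n/m) ≈ 2.005334.
2*ln(n/m) ≈ 4.010668.
m/(2*ln(n/m)) ≈ 14/4.010668 ≈ 3.4907.
floor = 3.
k_max = max(1, 3) = 3.

3


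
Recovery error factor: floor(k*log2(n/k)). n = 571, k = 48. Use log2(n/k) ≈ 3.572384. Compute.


log2(n/k) = log2(571/48) ≈ 3.572384.
k*log2(n/k) ≈ 48*3.572384 = 171.474432.
floor(171.474432) = 171.

171


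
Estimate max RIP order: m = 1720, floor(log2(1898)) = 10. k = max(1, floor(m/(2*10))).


floor(log2(1898)) = 10.
2*10 = 20.
m/(2*floor(log2(n))) = 1720/20 ≈ 86.0.
floor = 86.
k = max(1, 86) = 86.

86


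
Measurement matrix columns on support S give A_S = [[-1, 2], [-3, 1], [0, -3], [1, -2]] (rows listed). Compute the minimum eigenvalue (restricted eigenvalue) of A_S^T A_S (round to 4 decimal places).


A_S^T A_S = [[11, -7], [-7, 18]].
trace = 29.
det = 149.
disc = trace^2 - 4*det = 841 - 4*149 = 245.
sqrt(245) ≈ 15.652476.
lam_min = (29 - sqrt(245))/2 ≈ (29 - 15.652476)/2 = 6.673762 ≈ 6.6738.

6.6738


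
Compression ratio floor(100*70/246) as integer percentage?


100*m/n = 100*70/246 ≈ 28.4553.
floor = 28.

28


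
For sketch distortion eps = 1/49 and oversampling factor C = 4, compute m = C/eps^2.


1/eps = 49.
(1/eps)^2 = 2401.
m = 4*2401 = 9604.

9604


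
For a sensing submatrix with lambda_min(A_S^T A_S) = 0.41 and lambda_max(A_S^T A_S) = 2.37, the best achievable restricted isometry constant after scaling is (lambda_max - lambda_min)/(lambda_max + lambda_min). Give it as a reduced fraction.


lambda_max - lambda_min = 2.37 - 0.41 = 1.96.
lambda_max + lambda_min = 2.37 + 0.41 = 2.78.
delta = 1.96/2.78 = 196/278 = 98/139.

98/139


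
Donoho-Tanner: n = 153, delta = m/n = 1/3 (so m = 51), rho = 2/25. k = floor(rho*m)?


m = 1/3*153 = 51.
rho = 2/25.
rho*m = 2/25*51 = 4.08.
k = floor(4.08) = 4.

4


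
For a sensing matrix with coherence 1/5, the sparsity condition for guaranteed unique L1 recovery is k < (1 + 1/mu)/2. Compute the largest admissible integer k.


1/mu = 5.
1 + 1/mu = 6.
(1 + 1/mu)/2 = 3 is an integer and the inequality is strict, so k_max = 3 - 1 = 2.

2


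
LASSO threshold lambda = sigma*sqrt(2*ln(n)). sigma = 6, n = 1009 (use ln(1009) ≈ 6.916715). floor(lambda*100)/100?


ln(1009) ≈ 6.916715.
2*ln(n) ≈ 13.83343.
sqrt(2*ln(n)) ≈ sqrt(13.83343) ≈ 3.719332.
lambda ≈ 6*3.719332 = 22.315992.
floor(lambda*100)/100 = 22.31.

22.31


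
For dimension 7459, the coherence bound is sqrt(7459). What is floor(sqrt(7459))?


86^2 = 7396 <= 7459 < 7569 = 87^2, so 86 <= sqrt(7459) < 87.
floor(sqrt(7459)) = 86.

86


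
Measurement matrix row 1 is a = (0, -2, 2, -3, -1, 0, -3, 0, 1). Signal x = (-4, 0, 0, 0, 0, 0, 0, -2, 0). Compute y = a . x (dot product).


Non-zero terms: ['0*-4', '0*-2']
Products: [0, 0]
y = sum = 0.

0


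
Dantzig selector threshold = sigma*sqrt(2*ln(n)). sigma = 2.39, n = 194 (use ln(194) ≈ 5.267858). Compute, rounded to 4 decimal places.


ln(194) ≈ 5.267858.
2*ln(n) ≈ 10.535716.
sqrt(2*ln(n)) ≈ sqrt(10.535716) ≈ 3.245877.
threshold ≈ 2.39*3.245877 = 7.75764603 ≈ 7.7576.

7.7576


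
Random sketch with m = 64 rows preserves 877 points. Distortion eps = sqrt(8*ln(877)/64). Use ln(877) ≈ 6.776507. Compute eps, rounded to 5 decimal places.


ln(877) ≈ 6.776507.
8*ln(N)/m ≈ 8*6.776507/64 ≈ 0.84706337.
eps = sqrt(0.84706337) ≈ 0.9203605 ≈ 0.92036.

0.92036


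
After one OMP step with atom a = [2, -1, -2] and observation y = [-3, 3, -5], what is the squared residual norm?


a^T a = 9.
a^T y = 1.
coeff = 1/9 = 1/9.
||r||^2 = 386/9.

386/9


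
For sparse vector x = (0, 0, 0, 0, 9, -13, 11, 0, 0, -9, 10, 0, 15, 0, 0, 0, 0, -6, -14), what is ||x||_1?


Non-zero entries: [(4, 9), (5, -13), (6, 11), (9, -9), (10, 10), (12, 15), (17, -6), (18, -14)]
Absolute values: [9, 13, 11, 9, 10, 15, 6, 14]
||x||_1 = sum = 87.

87


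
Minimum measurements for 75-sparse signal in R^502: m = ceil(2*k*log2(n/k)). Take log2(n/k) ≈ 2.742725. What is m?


log2(n/k) = log2(502/75) ≈ 2.742725.
2*k*log2(n/k) ≈ 2*75*2.742725 = 411.40875.
m = ceil(411.40875) = 412.

412


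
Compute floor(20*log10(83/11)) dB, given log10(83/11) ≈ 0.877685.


||x||/||e|| = 83/11.
log10(83/11) ≈ 0.877685.
20*log10(||x||/||e||) ≈ 20*0.877685 = 17.5537.
floor(17.5537) = 17.

17


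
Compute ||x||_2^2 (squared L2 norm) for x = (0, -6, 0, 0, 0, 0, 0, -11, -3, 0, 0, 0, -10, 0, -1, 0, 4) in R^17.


Non-zero entries: [(1, -6), (7, -11), (8, -3), (12, -10), (14, -1), (16, 4)]
Squares: [36, 121, 9, 100, 1, 16]
||x||_2^2 = sum = 283.

283


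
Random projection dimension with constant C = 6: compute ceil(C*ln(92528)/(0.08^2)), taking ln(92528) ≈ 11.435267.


ln(92528) ≈ 11.435267.
eps^2 = 0.08^2 = 0.0064.
C*ln(N)/eps^2 ≈ 6*11.435267/0.0064 ≈ 10720.5628.
m = ceil(10720.5628) = 10721.

10721


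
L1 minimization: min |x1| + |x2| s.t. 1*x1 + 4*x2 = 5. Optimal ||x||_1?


Axis intercepts:
  x1 = 5, x2 = 0: L1 = 5
  x1 = 0, x2 = 5/4: L1 = 5/4
x* = (0, 5/4)
||x*||_1 = 5/4.

5/4


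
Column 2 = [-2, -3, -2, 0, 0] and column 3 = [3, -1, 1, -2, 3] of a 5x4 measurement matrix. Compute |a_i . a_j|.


Inner product: -2*3 + -3*-1 + -2*1 + 0*-2 + 0*3
Products: [-6, 3, -2, 0, 0]
Sum = -5.
|dot| = 5.

5


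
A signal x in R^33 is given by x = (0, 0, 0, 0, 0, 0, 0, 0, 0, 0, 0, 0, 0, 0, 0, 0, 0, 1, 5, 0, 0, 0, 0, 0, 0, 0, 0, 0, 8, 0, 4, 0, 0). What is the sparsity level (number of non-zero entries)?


Non-zero positions: [17, 18, 28, 30].
Sparsity = 4.

4


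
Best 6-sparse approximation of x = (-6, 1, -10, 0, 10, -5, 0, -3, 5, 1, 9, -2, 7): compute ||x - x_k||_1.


Sorted |x_i| descending: [10, 10, 9, 7, 6, 5, 5, 3, 2, 1, 1, 0, 0]
Keep top 6: [10, 10, 9, 7, 6, 5]
Tail entries: [5, 3, 2, 1, 1, 0, 0]
L1 error = sum of tail = 12.

12


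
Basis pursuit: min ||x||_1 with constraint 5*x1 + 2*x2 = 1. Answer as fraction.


Axis intercepts:
  x1 = 1/5, x2 = 0: L1 = 1/5
  x1 = 0, x2 = 1/2: L1 = 1/2
x* = (1/5, 0)
||x*||_1 = 1/5.

1/5


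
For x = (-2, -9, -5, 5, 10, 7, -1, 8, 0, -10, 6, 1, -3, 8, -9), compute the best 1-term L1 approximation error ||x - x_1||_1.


Sorted |x_i| descending: [10, 10, 9, 9, 8, 8, 7, 6, 5, 5, 3, 2, 1, 1, 0]
Keep top 1: [10]
Tail entries: [10, 9, 9, 8, 8, 7, 6, 5, 5, 3, 2, 1, 1, 0]
L1 error = sum of tail = 74.

74


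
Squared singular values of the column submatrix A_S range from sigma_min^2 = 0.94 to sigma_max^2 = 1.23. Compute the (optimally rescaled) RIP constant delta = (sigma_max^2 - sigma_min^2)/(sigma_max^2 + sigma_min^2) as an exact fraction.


lambda_max - lambda_min = 1.23 - 0.94 = 0.29.
lambda_max + lambda_min = 1.23 + 0.94 = 2.17.
delta = 0.29/2.17 = 29/217.

29/217


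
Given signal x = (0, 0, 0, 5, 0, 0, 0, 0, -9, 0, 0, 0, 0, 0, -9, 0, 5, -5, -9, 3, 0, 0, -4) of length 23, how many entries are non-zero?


Non-zero positions: [3, 8, 14, 16, 17, 18, 19, 22].
Sparsity = 8.

8


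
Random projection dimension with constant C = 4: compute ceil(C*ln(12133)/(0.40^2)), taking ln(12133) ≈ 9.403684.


ln(12133) ≈ 9.403684.
eps^2 = 0.40^2 = 0.16.
C*ln(N)/eps^2 ≈ 4*9.403684/0.16 ≈ 235.0921.
m = ceil(235.0921) = 236.

236


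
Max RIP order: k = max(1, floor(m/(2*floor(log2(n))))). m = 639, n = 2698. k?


floor(log2(2698)) = 11.
2*11 = 22.
m/(2*floor(log2(n))) = 639/22 ≈ 29.0455.
floor = 29.
k = max(1, 29) = 29.

29


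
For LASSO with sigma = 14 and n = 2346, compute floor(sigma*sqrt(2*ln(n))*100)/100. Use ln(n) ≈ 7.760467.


ln(2346) ≈ 7.760467.
2*ln(n) ≈ 15.520934.
sqrt(2*ln(n)) ≈ sqrt(15.520934) ≈ 3.939662.
lambda ≈ 14*3.939662 = 55.155268.
floor(lambda*100)/100 = 55.15.

55.15


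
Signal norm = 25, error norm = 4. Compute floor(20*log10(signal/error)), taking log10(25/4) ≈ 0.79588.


||x||/||e|| = 25/4.
log10(25/4) ≈ 0.79588.
20*log10(||x||/||e||) ≈ 20*0.79588 = 15.9176.
floor(15.9176) = 15.

15


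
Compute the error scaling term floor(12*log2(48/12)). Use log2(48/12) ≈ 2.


log2(n/k) = log2(48/12) ≈ 2.
k*log2(n/k) ≈ 12*2 = 24.
floor(24) = 24.

24


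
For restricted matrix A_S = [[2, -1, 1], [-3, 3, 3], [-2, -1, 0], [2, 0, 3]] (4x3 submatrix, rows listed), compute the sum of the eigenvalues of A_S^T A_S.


Sum of eigenvalues of A_S^T A_S = trace(A_S^T A_S) = sum of squared column norms of A_S.
A_S^T A_S diagonal: [21, 11, 19].
trace = 21 + 11 + 19 = 51.

51


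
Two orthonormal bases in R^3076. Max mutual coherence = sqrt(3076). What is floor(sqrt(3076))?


55^2 = 3025 <= 3076 < 3136 = 56^2, so 55 <= sqrt(3076) < 56.
floor(sqrt(3076)) = 55.

55


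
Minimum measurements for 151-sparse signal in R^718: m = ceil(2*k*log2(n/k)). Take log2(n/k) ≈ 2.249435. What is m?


log2(n/k) = log2(718/151) ≈ 2.249435.
2*k*log2(n/k) ≈ 2*151*2.249435 = 679.32937.
m = ceil(679.32937) = 680.

680


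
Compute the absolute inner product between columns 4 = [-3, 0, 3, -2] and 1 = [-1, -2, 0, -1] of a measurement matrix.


Inner product: -3*-1 + 0*-2 + 3*0 + -2*-1
Products: [3, 0, 0, 2]
Sum = 5.
|dot| = 5.

5


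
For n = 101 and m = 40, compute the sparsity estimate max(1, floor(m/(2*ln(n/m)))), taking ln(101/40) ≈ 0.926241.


n/m = 101/40.
ln(n/m) ≈ 0.926241.
2*ln(n/m) ≈ 1.852482.
m/(2*ln(n/m)) ≈ 40/1.852482 ≈ 21.5927.
floor = 21.
k_max = max(1, 21) = 21.

21


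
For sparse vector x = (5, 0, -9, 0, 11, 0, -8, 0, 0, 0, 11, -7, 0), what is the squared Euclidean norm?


Non-zero entries: [(0, 5), (2, -9), (4, 11), (6, -8), (10, 11), (11, -7)]
Squares: [25, 81, 121, 64, 121, 49]
||x||_2^2 = sum = 461.

461


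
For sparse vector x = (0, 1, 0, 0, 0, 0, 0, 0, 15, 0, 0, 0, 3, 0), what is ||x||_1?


Non-zero entries: [(1, 1), (8, 15), (12, 3)]
Absolute values: [1, 15, 3]
||x||_1 = sum = 19.

19


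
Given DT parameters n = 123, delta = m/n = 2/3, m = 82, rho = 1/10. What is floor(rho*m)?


m = 2/3*123 = 82.
rho = 1/10.
rho*m = 1/10*82 = 8.2.
k = floor(8.2) = 8.

8


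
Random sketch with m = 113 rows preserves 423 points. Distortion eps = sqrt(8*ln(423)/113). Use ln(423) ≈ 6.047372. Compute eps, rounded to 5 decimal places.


ln(423) ≈ 6.047372.
8*ln(N)/m ≈ 8*6.047372/113 ≈ 0.42813253.
eps = sqrt(0.42813253) ≈ 0.6543184 ≈ 0.65432.

0.65432


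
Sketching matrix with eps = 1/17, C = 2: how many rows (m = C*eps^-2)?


1/eps = 17.
(1/eps)^2 = 289.
m = 2*289 = 578.

578


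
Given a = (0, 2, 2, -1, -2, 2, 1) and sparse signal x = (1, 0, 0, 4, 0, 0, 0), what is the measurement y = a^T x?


Non-zero terms: ['0*1', '-1*4']
Products: [0, -4]
y = sum = -4.

-4


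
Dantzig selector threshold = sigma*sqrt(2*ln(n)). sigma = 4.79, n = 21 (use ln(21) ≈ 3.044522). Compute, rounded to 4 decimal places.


ln(21) ≈ 3.044522.
2*ln(n) ≈ 6.089044.
sqrt(2*ln(n)) ≈ sqrt(6.089044) ≈ 2.467599.
threshold ≈ 4.79*2.467599 = 11.81979921 ≈ 11.8198.

11.8198


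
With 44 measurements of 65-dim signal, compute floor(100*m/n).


100*m/n = 100*44/65 ≈ 67.6923.
floor = 67.

67


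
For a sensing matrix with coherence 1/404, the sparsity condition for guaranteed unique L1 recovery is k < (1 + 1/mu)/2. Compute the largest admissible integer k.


1/mu = 404.
1 + 1/mu = 405.
(1 + 1/mu)/2 = 202.5 is not an integer, so k_max = floor(202.5) = 202.

202


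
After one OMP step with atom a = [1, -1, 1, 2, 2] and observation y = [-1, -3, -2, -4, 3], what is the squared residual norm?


a^T a = 11.
a^T y = -2.
coeff = -2/11 = -2/11.
||r||^2 = 425/11.

425/11


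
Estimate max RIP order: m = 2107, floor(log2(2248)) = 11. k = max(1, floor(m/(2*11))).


floor(log2(2248)) = 11.
2*11 = 22.
m/(2*floor(log2(n))) = 2107/22 ≈ 95.7727.
floor = 95.
k = max(1, 95) = 95.

95


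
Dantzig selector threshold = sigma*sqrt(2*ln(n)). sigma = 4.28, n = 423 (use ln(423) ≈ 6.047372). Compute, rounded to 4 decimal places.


ln(423) ≈ 6.047372.
2*ln(n) ≈ 12.094744.
sqrt(2*ln(n)) ≈ sqrt(12.094744) ≈ 3.47775.
threshold ≈ 4.28*3.47775 = 14.88477 ≈ 14.8848.

14.8848


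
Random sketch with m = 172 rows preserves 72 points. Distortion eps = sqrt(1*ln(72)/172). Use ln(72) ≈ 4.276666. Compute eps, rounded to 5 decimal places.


ln(72) ≈ 4.276666.
1*ln(N)/m ≈ 1*4.276666/172 ≈ 0.02486434.
eps = sqrt(0.02486434) ≈ 0.1576843 ≈ 0.15768.

0.15768


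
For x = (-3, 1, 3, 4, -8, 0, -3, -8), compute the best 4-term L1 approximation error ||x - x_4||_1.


Sorted |x_i| descending: [8, 8, 4, 3, 3, 3, 1, 0]
Keep top 4: [8, 8, 4, 3]
Tail entries: [3, 3, 1, 0]
L1 error = sum of tail = 7.

7


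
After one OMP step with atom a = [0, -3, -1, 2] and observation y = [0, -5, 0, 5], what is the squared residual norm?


a^T a = 14.
a^T y = 25.
coeff = 25/14 = 25/14.
||r||^2 = 75/14.

75/14


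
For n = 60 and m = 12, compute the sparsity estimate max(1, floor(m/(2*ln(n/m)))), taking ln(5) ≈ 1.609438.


n/m = 60/12 = 5.
ln(n/m) ≈ 1.609438.
2*ln(n/m) ≈ 3.218876.
m/(2*ln(n/m)) ≈ 12/3.218876 ≈ 3.728.
floor = 3.
k_max = max(1, 3) = 3.

3


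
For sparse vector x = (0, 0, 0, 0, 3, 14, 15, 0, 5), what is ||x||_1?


Non-zero entries: [(4, 3), (5, 14), (6, 15), (8, 5)]
Absolute values: [3, 14, 15, 5]
||x||_1 = sum = 37.

37


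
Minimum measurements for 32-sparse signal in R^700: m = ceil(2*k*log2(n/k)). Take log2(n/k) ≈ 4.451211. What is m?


log2(n/k) = log2(700/32) ≈ 4.451211.
2*k*log2(n/k) ≈ 2*32*4.451211 = 284.877504.
m = ceil(284.877504) = 285.

285


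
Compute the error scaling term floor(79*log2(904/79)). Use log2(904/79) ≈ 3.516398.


log2(n/k) = log2(904/79) ≈ 3.516398.
k*log2(n/k) ≈ 79*3.516398 = 277.795442.
floor(277.795442) = 277.

277


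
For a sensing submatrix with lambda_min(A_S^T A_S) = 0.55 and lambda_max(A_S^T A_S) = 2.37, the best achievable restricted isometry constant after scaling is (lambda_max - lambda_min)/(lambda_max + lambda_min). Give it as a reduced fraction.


lambda_max - lambda_min = 2.37 - 0.55 = 1.82.
lambda_max + lambda_min = 2.37 + 0.55 = 2.92.
delta = 1.82/2.92 = 182/292 = 91/146.

91/146


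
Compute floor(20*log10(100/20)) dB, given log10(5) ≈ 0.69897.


||x||/||e|| = 100/20 = 5.
log10(5) ≈ 0.69897.
20*log10(||x||/||e||) ≈ 20*0.69897 = 13.9794.
floor(13.9794) = 13.

13


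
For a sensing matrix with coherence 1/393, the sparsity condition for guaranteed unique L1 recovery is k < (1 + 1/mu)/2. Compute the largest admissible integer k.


1/mu = 393.
1 + 1/mu = 394.
(1 + 1/mu)/2 = 197 is an integer and the inequality is strict, so k_max = 197 - 1 = 196.

196


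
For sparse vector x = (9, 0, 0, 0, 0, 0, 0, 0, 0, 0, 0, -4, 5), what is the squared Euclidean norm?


Non-zero entries: [(0, 9), (11, -4), (12, 5)]
Squares: [81, 16, 25]
||x||_2^2 = sum = 122.

122


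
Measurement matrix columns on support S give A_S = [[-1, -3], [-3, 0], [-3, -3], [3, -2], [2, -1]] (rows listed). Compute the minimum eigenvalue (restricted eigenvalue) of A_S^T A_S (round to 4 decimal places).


A_S^T A_S = [[32, 4], [4, 23]].
trace = 55.
det = 720.
disc = trace^2 - 4*det = 3025 - 4*720 = 145.
sqrt(145) ≈ 12.041595.
lam_min = (55 - sqrt(145))/2 ≈ (55 - 12.041595)/2 = 21.4792025 ≈ 21.4792.

21.4792


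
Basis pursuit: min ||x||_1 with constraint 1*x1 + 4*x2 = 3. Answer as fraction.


Axis intercepts:
  x1 = 3, x2 = 0: L1 = 3
  x1 = 0, x2 = 3/4: L1 = 3/4
x* = (0, 3/4)
||x*||_1 = 3/4.

3/4


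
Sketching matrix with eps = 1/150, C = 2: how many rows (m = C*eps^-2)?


1/eps = 150.
(1/eps)^2 = 22500.
m = 2*22500 = 45000.

45000


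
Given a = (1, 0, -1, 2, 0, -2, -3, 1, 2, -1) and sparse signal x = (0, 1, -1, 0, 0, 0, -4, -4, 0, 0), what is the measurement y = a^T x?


Non-zero terms: ['0*1', '-1*-1', '-3*-4', '1*-4']
Products: [0, 1, 12, -4]
y = sum = 9.

9


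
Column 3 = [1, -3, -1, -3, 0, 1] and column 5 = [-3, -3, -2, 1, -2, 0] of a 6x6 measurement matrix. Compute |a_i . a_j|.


Inner product: 1*-3 + -3*-3 + -1*-2 + -3*1 + 0*-2 + 1*0
Products: [-3, 9, 2, -3, 0, 0]
Sum = 5.
|dot| = 5.

5


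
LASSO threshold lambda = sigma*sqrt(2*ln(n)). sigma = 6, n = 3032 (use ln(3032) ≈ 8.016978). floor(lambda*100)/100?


ln(3032) ≈ 8.016978.
2*ln(n) ≈ 16.033956.
sqrt(2*ln(n)) ≈ sqrt(16.033956) ≈ 4.004242.
lambda ≈ 6*4.004242 = 24.025452.
floor(lambda*100)/100 = 24.02.

24.02


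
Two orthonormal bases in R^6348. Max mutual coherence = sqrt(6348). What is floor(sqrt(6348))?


79^2 = 6241 <= 6348 < 6400 = 80^2, so 79 <= sqrt(6348) < 80.
floor(sqrt(6348)) = 79.

79


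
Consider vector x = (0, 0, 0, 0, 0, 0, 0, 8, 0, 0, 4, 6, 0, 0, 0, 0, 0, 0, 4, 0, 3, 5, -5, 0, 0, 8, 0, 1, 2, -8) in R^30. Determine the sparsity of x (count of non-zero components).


Non-zero positions: [7, 10, 11, 18, 20, 21, 22, 25, 27, 28, 29].
Sparsity = 11.

11


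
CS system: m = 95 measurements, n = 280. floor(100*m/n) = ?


100*m/n = 100*95/280 ≈ 33.9286.
floor = 33.

33


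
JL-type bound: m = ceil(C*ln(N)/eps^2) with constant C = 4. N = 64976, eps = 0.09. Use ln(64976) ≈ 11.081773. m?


ln(64976) ≈ 11.081773.
eps^2 = 0.09^2 = 0.0081.
C*ln(N)/eps^2 ≈ 4*11.081773/0.0081 ≈ 5472.4805.
m = ceil(5472.4805) = 5473.

5473


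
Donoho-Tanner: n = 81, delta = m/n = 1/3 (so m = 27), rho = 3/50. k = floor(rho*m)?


m = 1/3*81 = 27.
rho = 3/50.
rho*m = 3/50*27 = 1.62.
k = floor(1.62) = 1.

1


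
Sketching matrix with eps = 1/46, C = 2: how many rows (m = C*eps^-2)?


1/eps = 46.
(1/eps)^2 = 2116.
m = 2*2116 = 4232.

4232


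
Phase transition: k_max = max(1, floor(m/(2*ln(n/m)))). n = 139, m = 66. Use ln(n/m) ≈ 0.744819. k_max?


n/m = 139/66.
ln(n/m) ≈ 0.744819.
2*ln(n/m) ≈ 1.489638.
m/(2*ln(n/m)) ≈ 66/1.489638 ≈ 44.3061.
floor = 44.
k_max = max(1, 44) = 44.

44


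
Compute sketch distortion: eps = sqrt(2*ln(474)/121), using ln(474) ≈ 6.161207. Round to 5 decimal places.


ln(474) ≈ 6.161207.
2*ln(N)/m ≈ 2*6.161207/121 ≈ 0.10183813.
eps = sqrt(0.10183813) ≈ 0.3191209 ≈ 0.31912.

0.31912


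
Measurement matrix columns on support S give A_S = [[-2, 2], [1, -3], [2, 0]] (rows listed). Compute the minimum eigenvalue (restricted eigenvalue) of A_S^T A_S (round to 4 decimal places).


A_S^T A_S = [[9, -7], [-7, 13]].
trace = 22.
det = 68.
disc = trace^2 - 4*det = 484 - 4*68 = 212.
sqrt(212) ≈ 14.560220.
lam_min = (22 - sqrt(212))/2 ≈ (22 - 14.560220)/2 = 3.71989 ≈ 3.7199.

3.7199


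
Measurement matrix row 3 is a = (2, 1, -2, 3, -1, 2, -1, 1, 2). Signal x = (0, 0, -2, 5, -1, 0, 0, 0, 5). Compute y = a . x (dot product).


Non-zero terms: ['-2*-2', '3*5', '-1*-1', '2*5']
Products: [4, 15, 1, 10]
y = sum = 30.

30


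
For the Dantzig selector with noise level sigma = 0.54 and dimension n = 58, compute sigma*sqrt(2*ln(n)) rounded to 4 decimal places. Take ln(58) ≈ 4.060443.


ln(58) ≈ 4.060443.
2*ln(n) ≈ 8.120886.
sqrt(2*ln(n)) ≈ sqrt(8.120886) ≈ 2.849717.
threshold ≈ 0.54*2.849717 = 1.53884718 ≈ 1.5388.

1.5388


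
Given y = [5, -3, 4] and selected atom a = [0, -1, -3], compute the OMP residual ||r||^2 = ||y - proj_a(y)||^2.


a^T a = 10.
a^T y = -9.
coeff = -9/10 = -9/10.
||r||^2 = 419/10.

419/10


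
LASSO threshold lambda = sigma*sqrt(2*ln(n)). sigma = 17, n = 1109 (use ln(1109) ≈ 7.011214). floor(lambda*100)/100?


ln(1109) ≈ 7.011214.
2*ln(n) ≈ 14.022428.
sqrt(2*ln(n)) ≈ sqrt(14.022428) ≈ 3.744653.
lambda ≈ 17*3.744653 = 63.659101.
floor(lambda*100)/100 = 63.65.

63.65


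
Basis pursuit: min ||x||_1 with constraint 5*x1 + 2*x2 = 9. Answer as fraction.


Axis intercepts:
  x1 = 9/5, x2 = 0: L1 = 9/5
  x1 = 0, x2 = 9/2: L1 = 9/2
x* = (9/5, 0)
||x*||_1 = 9/5.

9/5


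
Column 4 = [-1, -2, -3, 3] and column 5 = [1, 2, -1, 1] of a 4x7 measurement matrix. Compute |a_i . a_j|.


Inner product: -1*1 + -2*2 + -3*-1 + 3*1
Products: [-1, -4, 3, 3]
Sum = 1.
|dot| = 1.

1


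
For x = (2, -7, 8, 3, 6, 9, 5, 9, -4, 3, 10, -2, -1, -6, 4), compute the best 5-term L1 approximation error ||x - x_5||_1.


Sorted |x_i| descending: [10, 9, 9, 8, 7, 6, 6, 5, 4, 4, 3, 3, 2, 2, 1]
Keep top 5: [10, 9, 9, 8, 7]
Tail entries: [6, 6, 5, 4, 4, 3, 3, 2, 2, 1]
L1 error = sum of tail = 36.

36


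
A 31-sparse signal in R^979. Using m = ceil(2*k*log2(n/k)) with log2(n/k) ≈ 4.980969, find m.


log2(n/k) = log2(979/31) ≈ 4.980969.
2*k*log2(n/k) ≈ 2*31*4.980969 = 308.820078.
m = ceil(308.820078) = 309.

309


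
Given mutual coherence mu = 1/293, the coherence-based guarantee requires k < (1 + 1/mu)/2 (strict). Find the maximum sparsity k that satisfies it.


1/mu = 293.
1 + 1/mu = 294.
(1 + 1/mu)/2 = 147 is an integer and the inequality is strict, so k_max = 147 - 1 = 146.

146


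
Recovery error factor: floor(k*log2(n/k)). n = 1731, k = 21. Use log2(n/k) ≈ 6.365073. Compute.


log2(n/k) = log2(1731/21) ≈ 6.365073.
k*log2(n/k) ≈ 21*6.365073 = 133.666533.
floor(133.666533) = 133.

133


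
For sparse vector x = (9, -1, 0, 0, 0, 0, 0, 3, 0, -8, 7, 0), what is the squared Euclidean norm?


Non-zero entries: [(0, 9), (1, -1), (7, 3), (9, -8), (10, 7)]
Squares: [81, 1, 9, 64, 49]
||x||_2^2 = sum = 204.

204


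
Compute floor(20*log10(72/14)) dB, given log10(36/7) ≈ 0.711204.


||x||/||e|| = 72/14 = 36/7.
log10(36/7) ≈ 0.711204.
20*log10(||x||/||e||) ≈ 20*0.711204 = 14.22408.
floor(14.22408) = 14.

14


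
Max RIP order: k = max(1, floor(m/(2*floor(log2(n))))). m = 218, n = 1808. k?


floor(log2(1808)) = 10.
2*10 = 20.
m/(2*floor(log2(n))) = 218/20 ≈ 10.9.
floor = 10.
k = max(1, 10) = 10.

10


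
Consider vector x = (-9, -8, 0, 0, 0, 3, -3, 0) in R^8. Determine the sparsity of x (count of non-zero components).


Non-zero positions: [0, 1, 5, 6].
Sparsity = 4.

4


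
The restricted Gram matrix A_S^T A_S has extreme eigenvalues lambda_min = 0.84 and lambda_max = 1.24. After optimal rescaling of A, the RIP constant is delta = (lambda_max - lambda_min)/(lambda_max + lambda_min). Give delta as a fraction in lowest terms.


lambda_max - lambda_min = 1.24 - 0.84 = 0.40.
lambda_max + lambda_min = 1.24 + 0.84 = 2.08.
delta = 0.40/2.08 = 40/208 = 5/26.

5/26


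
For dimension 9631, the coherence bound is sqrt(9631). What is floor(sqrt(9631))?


98^2 = 9604 <= 9631 < 9801 = 99^2, so 98 <= sqrt(9631) < 99.
floor(sqrt(9631)) = 98.

98


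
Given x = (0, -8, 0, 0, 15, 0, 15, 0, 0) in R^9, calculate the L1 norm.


Non-zero entries: [(1, -8), (4, 15), (6, 15)]
Absolute values: [8, 15, 15]
||x||_1 = sum = 38.

38


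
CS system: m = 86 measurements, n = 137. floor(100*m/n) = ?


100*m/n = 100*86/137 ≈ 62.7737.
floor = 62.

62


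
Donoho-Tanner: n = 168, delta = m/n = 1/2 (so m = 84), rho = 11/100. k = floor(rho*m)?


m = 1/2*168 = 84.
rho = 11/100.
rho*m = 11/100*84 = 9.24.
k = floor(9.24) = 9.

9


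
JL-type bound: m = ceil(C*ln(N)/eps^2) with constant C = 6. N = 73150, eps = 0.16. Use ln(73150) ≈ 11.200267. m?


ln(73150) ≈ 11.200267.
eps^2 = 0.16^2 = 0.0256.
C*ln(N)/eps^2 ≈ 6*11.200267/0.0256 ≈ 2625.0626.
m = ceil(2625.0626) = 2626.

2626


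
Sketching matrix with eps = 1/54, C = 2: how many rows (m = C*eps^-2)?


1/eps = 54.
(1/eps)^2 = 2916.
m = 2*2916 = 5832.

5832


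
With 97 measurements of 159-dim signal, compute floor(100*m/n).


100*m/n = 100*97/159 ≈ 61.0063.
floor = 61.

61


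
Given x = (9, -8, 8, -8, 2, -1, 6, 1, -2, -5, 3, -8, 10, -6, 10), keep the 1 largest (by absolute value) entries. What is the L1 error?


Sorted |x_i| descending: [10, 10, 9, 8, 8, 8, 8, 6, 6, 5, 3, 2, 2, 1, 1]
Keep top 1: [10]
Tail entries: [10, 9, 8, 8, 8, 8, 6, 6, 5, 3, 2, 2, 1, 1]
L1 error = sum of tail = 77.

77


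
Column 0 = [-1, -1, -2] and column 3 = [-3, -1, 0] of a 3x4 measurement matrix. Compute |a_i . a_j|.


Inner product: -1*-3 + -1*-1 + -2*0
Products: [3, 1, 0]
Sum = 4.
|dot| = 4.

4


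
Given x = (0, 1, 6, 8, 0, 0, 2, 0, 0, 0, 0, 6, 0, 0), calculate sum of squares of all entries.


Non-zero entries: [(1, 1), (2, 6), (3, 8), (6, 2), (11, 6)]
Squares: [1, 36, 64, 4, 36]
||x||_2^2 = sum = 141.

141


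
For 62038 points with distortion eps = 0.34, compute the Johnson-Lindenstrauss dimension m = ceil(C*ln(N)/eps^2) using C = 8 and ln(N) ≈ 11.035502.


ln(62038) ≈ 11.035502.
eps^2 = 0.34^2 = 0.1156.
C*ln(N)/eps^2 ≈ 8*11.035502/0.1156 ≈ 763.7026.
m = ceil(763.7026) = 764.

764


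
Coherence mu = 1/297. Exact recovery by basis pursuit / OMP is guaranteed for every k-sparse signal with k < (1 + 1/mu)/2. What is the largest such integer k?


1/mu = 297.
1 + 1/mu = 298.
(1 + 1/mu)/2 = 149 is an integer and the inequality is strict, so k_max = 149 - 1 = 148.

148


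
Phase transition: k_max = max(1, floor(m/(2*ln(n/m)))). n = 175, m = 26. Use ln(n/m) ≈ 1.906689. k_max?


n/m = 175/26.
ln(n/m) ≈ 1.906689.
2*ln(n/m) ≈ 3.813378.
m/(2*ln(n/m)) ≈ 26/3.813378 ≈ 6.8181.
floor = 6.
k_max = max(1, 6) = 6.

6


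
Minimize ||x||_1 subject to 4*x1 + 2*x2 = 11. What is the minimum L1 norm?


Axis intercepts:
  x1 = 11/4, x2 = 0: L1 = 11/4
  x1 = 0, x2 = 11/2: L1 = 11/2
x* = (11/4, 0)
||x*||_1 = 11/4.

11/4


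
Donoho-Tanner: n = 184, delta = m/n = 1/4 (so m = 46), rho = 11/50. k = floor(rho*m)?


m = 1/4*184 = 46.
rho = 11/50.
rho*m = 11/50*46 = 10.12.
k = floor(10.12) = 10.

10


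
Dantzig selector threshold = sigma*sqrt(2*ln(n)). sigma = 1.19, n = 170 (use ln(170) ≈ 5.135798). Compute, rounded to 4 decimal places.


ln(170) ≈ 5.135798.
2*ln(n) ≈ 10.271596.
sqrt(2*ln(n)) ≈ sqrt(10.271596) ≈ 3.204933.
threshold ≈ 1.19*3.204933 = 3.81387027 ≈ 3.8139.

3.8139


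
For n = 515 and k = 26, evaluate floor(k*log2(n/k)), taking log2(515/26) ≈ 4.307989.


log2(n/k) = log2(515/26) ≈ 4.307989.
k*log2(n/k) ≈ 26*4.307989 = 112.007714.
floor(112.007714) = 112.

112


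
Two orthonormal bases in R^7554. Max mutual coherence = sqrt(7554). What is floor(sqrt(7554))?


86^2 = 7396 <= 7554 < 7569 = 87^2, so 86 <= sqrt(7554) < 87.
floor(sqrt(7554)) = 86.

86


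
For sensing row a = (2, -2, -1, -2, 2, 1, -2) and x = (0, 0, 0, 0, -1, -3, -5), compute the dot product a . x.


Non-zero terms: ['2*-1', '1*-3', '-2*-5']
Products: [-2, -3, 10]
y = sum = 5.

5
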